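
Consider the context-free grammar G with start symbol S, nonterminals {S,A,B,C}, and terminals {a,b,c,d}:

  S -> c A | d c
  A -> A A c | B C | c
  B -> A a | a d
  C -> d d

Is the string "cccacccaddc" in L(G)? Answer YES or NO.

CNF form of G:
  S -> T0 A | T2 T0
  A -> A X3 | B C | c
  B -> A T1 | T1 T2
  C -> T2 T2
  T0 -> c
  T1 -> a
  T2 -> d
  X3 -> A T0

CYK table (by increasing span):
  T[0,0] 'c' = {A,T0}  orig:{A}
  T[1,1] 'c' = {A,T0}  orig:{A}
  T[2,2] 'c' = {A,T0}  orig:{A}
  T[3,3] 'a' = {T1}  orig:{}
  T[4,4] 'c' = {A,T0}  orig:{A}
  T[5,5] 'c' = {A,T0}  orig:{A}
  T[6,6] 'c' = {A,T0}  orig:{A}
  T[7,7] 'a' = {T1}  orig:{}
  T[8,8] 'd' = {T2}  orig:{}
  T[9,9] 'd' = {T2}  orig:{}
  T[10,10] 'c' = {A,T0}  orig:{A}
  T[0,1] 'cc' = {S,X3}  orig:{S}
  T[1,2] 'cc' = {S,X3}  orig:{S}
  T[2,3] 'ca' = {B}
  T[3,4] 'ac' = ∅
  T[4,5] 'cc' = {S,X3}  orig:{S}
  T[5,6] 'cc' = {S,X3}  orig:{S}
  T[6,7] 'ca' = {B}
  T[7,8] 'ad' = {B}
  T[8,9] 'dd' = {C}
  T[9,10] 'dc' = {S}
  T[0,2] 'ccc' = {A}
  T[1,3] 'cca' = ∅
  T[2,4] 'cac' = ∅
  T[3,5] 'acc' = ∅
  T[4,6] 'ccc' = {A}
  T[5,7] 'cca' = ∅
  T[6,8] 'cad' = ∅
  T[7,9] 'add' = ∅
  T[8,10] 'ddc' = ∅
  T[0,3] 'ccca' = {B}
  T[1,4] 'ccac' = ∅
  T[2,5] 'cacc' = ∅
  T[3,6] 'accc' = ∅
  T[4,7] 'ccca' = {B}
  T[5,8] 'ccad' = ∅
  T[6,9] 'cadd' = {A}
  T[7,10] 'addc' = ∅
  T[0,4] 'cccac' = ∅
  T[1,5] 'ccacc' = ∅
  T[2,6] 'caccc' = ∅
  T[3,7] 'accca' = ∅
  T[4,8] 'cccad' = ∅
  T[5,9] 'ccadd' = {S}
  T[6,10] 'caddc' = {X3}  orig:{}
  T[0,5] 'cccacc' = ∅
  T[1,6] 'ccaccc' = ∅
  T[2,7] 'caccca' = ∅
  T[3,8] 'acccad' = ∅
  T[4,9] 'cccadd' = {A}
  T[5,10] 'ccaddc' = {A}
  T[0,6] 'cccaccc' = ∅
  T[1,7] 'ccaccca' = ∅
  T[2,8] 'cacccad' = ∅
  T[3,9] 'acccadd' = ∅
  T[4,10] 'cccaddc' = {S,X3}  orig:{S}
  T[0,7] 'cccaccca' = ∅
  T[1,8] 'ccacccad' = ∅
  T[2,9] 'cacccadd' = ∅
  T[3,10] 'acccaddc' = ∅
  T[0,8] 'cccacccad' = ∅
  T[1,9] 'ccacccadd' = ∅
  T[2,10] 'cacccaddc' = ∅
  T[0,9] 'cccacccadd' = ∅
  T[1,10] 'ccacccaddc' = ∅
  T[0,10] 'cccacccaddc' = ∅

S ∉ T[0,10] ⇒ NO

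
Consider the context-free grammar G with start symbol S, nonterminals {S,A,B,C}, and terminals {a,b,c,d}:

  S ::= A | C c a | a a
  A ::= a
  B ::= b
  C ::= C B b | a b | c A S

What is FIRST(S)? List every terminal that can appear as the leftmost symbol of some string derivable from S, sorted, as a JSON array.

FIRST iteration:
round 1:
  A via A→a: +{a}
  B via B→b: +{b}
  C via C→a b: +{a}
  C via C→c A S: +{c}
  S via S→A: +{a}
  S via S→C c a: +{c}
  FIRST[S]={a,c}  FIRST[A]={a}  FIRST[B]={b}  FIRST[C]={a,c}
round 2: — fixpoint
  FIRST[S]={a,c}  FIRST[A]={a}  FIRST[B]={b}  FIRST[C]={a,c}

FIRST(S) = ["a", "c"]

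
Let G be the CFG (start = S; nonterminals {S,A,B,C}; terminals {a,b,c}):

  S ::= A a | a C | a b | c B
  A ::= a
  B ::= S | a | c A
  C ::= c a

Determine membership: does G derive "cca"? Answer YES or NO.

CNF form of G:
  S -> A T0 | T0 C | T0 T1 | T2 B
  A -> a
  B -> A T0 | T0 C | T0 T1 | T2 A | T2 B | a
  C -> T2 T0
  T0 -> a
  T1 -> b
  T2 -> c

Fill CYK table bottom-up:
  T[0,0] 'c' = {T2}  orig:{}
  T[1,1] 'c' = {T2}  orig:{}
  T[2,2] 'a' = {A,B,T0}  orig:{A,B}
  T[0,1] 'cc' = ∅
  T[1,2] 'ca' = {B,C,S}
  T[0,2] 'cca' = {B,S}

S ∈ T[0,2] ⇒ YES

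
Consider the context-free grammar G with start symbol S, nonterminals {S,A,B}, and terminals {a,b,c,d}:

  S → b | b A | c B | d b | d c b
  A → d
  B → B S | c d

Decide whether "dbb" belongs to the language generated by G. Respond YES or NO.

Convert to CNF:
  S -> T0 B | T1 T2 | T1 X3 | T2 A | b
  A -> d
  B -> B S | T0 T1
  T0 -> c
  T1 -> d
  T2 -> b
  X3 -> T0 T2

CYK table (by increasing span):
  cell(0,0) d: {A,T1}  orig:{A}
  cell(1,1) b: {S,T2}  orig:{S}
  cell(2,2) b: {S,T2}  orig:{S}
  cell(0,1) db: {S}
  cell(1,2) bb: ∅
  cell(0,2) dbb: ∅

S ∉ T[0,2] ⇒ NO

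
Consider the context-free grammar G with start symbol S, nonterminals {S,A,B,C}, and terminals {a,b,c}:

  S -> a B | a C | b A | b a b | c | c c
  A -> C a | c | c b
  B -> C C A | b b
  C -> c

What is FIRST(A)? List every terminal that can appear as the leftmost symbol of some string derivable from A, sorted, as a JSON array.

FIRST sets, iterate to fixpoint:
iter 1:
  A via A→c: +{c}
  B via B→b b: +{b}
  C via C→c: +{c}
  S via S→a B: +{a}
  S via S→b A: +{b}
  S via S→c: +{c}
  FIRST(S)={a,b,c}  FIRST(A)={c}  FIRST(B)={b}  FIRST(C)={c}
iter 2:
  B via B→C C A: +{c}
  FIRST(S)={a,b,c}  FIRST(A)={c}  FIRST(B)={b,c}  FIRST(C)={c}
iter 3: — fixpoint
  FIRST(S)={a,b,c}  FIRST(A)={c}  FIRST(B)={b,c}  FIRST(C)={c}

FIRST(A) = ["c"]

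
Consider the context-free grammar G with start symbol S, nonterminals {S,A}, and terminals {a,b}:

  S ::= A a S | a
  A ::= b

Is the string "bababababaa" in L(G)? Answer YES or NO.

Convert to CNF:
  S -> A X1 | a
  A -> b
  T0 -> a
  X1 -> T0 S

CYK table (by increasing span):
  [0..0]={A}  "b"
  [1..1]={S,T0}  "a"  orig:{S}
  [2..2]={A}  "b"
  [3..3]={S,T0}  "a"  orig:{S}
  [4..4]={A}  "b"
  [5..5]={S,T0}  "a"  orig:{S}
  [6..6]={A}  "b"
  [7..7]={S,T0}  "a"  orig:{S}
  [8..8]={A}  "b"
  [9..9]={S,T0}  "a"  orig:{S}
  [10..10]={S,T0}  "a"  orig:{S}
  [0..1]=∅  "ba"
  [1..2]=∅  "ab"
  [2..3]=∅  "ba"
  [3..4]=∅  "ab"
  [4..5]=∅  "ba"
  [5..6]=∅  "ab"
  [6..7]=∅  "ba"
  [7..8]=∅  "ab"
  [8..9]=∅  "ba"
  [9..10]={X1}  "aa"  orig:{}
  [0..2]=∅  "bab"
  [1..3]=∅  "aba"
  [2..4]=∅  "bab"
  [3..5]=∅  "aba"
  [4..6]=∅  "bab"
  [5..7]=∅  "aba"
  [6..8]=∅  "bab"
  [7..9]=∅  "aba"
  [8..10]={S}  "baa"
  [0..3]=∅  "baba"
  [1..4]=∅  "abab"
  [2..5]=∅  "baba"
  [3..6]=∅  "abab"
  [4..7]=∅  "baba"
  [5..8]=∅  "abab"
  [6..9]=∅  "baba"
  [7..10]={X1}  "abaa"  orig:{}
  [0..4]=∅  "babab"
  [1..5]=∅  "ababa"
  [2..6]=∅  "babab"
  [3..7]=∅  "ababa"
  [4..8]=∅  "babab"
  [5..9]=∅  "ababa"
  [6..10]={S}  "babaa"
  [0..5]=∅  "bababa"
  [1..6]=∅  "ababab"
  [2..7]=∅  "bababa"
  [3..8]=∅  "ababab"
  [4..9]=∅  "bababa"
  [5..10]={X1}  "ababaa"  orig:{}
  [0..6]=∅  "bababab"
  [1..7]=∅  "abababa"
  [2..8]=∅  "bababab"
  [3..9]=∅  "abababa"
  [4..10]={S}  "bababaa"
  [0..7]=∅  "babababa"
  [1..8]=∅  "abababab"
  [2..9]=∅  "babababa"
  [3..10]={X1}  "abababaa"  orig:{}
  [0..8]=∅  "babababab"
  [1..9]=∅  "ababababa"
  [2..10]={S}  "babababaa"
  [0..9]=∅  "bababababa"
  [1..10]={X1}  "ababababaa"  orig:{}
  [0..10]={S}  "bababababaa"

S ∈ T[0,10] ⇒ YES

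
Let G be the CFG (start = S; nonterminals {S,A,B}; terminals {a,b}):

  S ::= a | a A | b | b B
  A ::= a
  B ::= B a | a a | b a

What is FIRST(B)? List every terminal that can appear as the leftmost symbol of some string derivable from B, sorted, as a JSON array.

FIRST sets, iterate to fixpoint:
iter 1:
  A via A→a: +{a}
  B via B→a a: +{a}
  B via B→b a: +{b}
  S via S→a: +{a}
  S via S→b: +{b}
  S: {a,b}  A: {a}  B: {a,b}
iter 2: (stable)
  S: {a,b}  A: {a}  B: {a,b}

FIRST(B) = ["a", "b"]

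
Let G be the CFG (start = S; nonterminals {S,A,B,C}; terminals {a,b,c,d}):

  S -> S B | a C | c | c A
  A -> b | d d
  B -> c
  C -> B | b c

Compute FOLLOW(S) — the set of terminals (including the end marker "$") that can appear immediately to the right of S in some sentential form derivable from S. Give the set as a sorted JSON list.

FIRST sets, iterate to fixpoint:
round 1:
  A via A→b: +{b}
  A via A→d d: +{d}
  B via B→c: +{c}
  C via C→B: +{c}
  C via C→b c: +{b}
  S via S→a C: +{a}
  S via S→c: +{c}
  FIRST(S)={a,c}  FIRST(A)={b,d}  FIRST(B)={c}  FIRST(C)={b,c}
round 2: (no change)
  FIRST(S)={a,c}  FIRST(A)={b,d}  FIRST(B)={c}  FIRST(C)={b,c}

Compute FOLLOW by fixpoint:
seed FOLLOW(S) with $
iter 1:
  S→S B: FOLLOW(S) ⊇ FIRST(B) = {c}; new: +{c}
  S→S B: FOLLOW(B) ⊇ FOLLOW(S) ⊇ {$,c}; new: +{$,c}
  S→a C: FOLLOW(C) ⊇ FOLLOW(S) ⊇ {$,c}; new: +{$,c}
  S→c A: FOLLOW(A) ⊇ FOLLOW(S) ⊇ {$,c}; new: +{$,c}
  FOLLOW(S)={$,c}  FOLLOW(A)={$,c}  FOLLOW(B)={$,c}  FOLLOW(C)={$,c}
iter 2: — fixpoint
  FOLLOW(S)={$,c}  FOLLOW(A)={$,c}  FOLLOW(B)={$,c}  FOLLOW(C)={$,c}

FOLLOW(S) = ["$", "c"]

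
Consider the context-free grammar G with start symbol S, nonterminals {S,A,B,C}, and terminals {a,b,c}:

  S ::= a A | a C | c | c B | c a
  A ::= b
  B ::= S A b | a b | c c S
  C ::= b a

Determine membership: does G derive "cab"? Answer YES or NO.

Convert to CNF:
  S -> T1 A | T1 C | T2 B | T2 T1 | c
  A -> b
  B -> S X3 | T1 T0 | T2 X4
  C -> T0 T1
  T0 -> b
  T1 -> a
  T2 -> c
  X3 -> A T0
  X4 -> T2 S

CYK table (by increasing span):
  T[0,0] 'c' = {S,T2}  orig:{S}
  T[1,1] 'a' = {T1}  orig:{}
  T[2,2] 'b' = {A,T0}  orig:{A}
  T[0,1] 'ca' = {S}
  T[1,2] 'ab' = {B,S}
  T[0,2] 'cab' = {S,X4}  orig:{S}

S ∈ T[0,2] ⇒ YES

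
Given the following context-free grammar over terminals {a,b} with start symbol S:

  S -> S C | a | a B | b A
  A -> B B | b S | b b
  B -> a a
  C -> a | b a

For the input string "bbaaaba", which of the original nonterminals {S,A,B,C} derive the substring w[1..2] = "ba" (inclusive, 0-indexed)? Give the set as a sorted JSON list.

Convert to CNF:
  S -> S C | T0 A | T1 B | a
  A -> B B | T0 S | T0 T0
  B -> T1 T1
  C -> T0 T1 | a
  T0 -> b
  T1 -> a

CYK table (by increasing span) — only the sub-triangle for w[1..2]:
  T[1,1] 'b' = {T0}  orig:{}
  T[2,2] 'a' = {C,S,T1}  orig:{C,S}
  T[1,2] 'ba' = {A,C}

Original NTs in T[1,2] deriving "ba": ["A", "C"]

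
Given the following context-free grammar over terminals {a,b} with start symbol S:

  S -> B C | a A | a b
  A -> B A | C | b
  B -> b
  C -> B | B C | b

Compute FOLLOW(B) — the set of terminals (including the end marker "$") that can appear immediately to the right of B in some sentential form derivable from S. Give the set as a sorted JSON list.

FIRST sets, iterate to fixpoint:
round 1:
  A via A→b: +{b}
  B via B→b: +{b}
  C via C→B: +{b}
  S via S→B C: +{b}
  S via S→a A: +{a}
  S: {a,b}  A: {b}  B: {b}  C: {b}
round 2: (stable)
  S: {a,b}  A: {b}  B: {b}  C: {b}

FOLLOW sets:
FOLLOW(S) := {$}
round 1:
  A→B A: FOLLOW(B) ⊇ FIRST(A) = {b}; new: +{b}
  S→B C: FOLLOW(C) ⊇ FOLLOW(S) ⊇ {$}; new: +{$}
  S→a A: FOLLOW(A) ⊇ FOLLOW(S) ⊇ {$}; new: +{$}
  FOLLOW(S)={$}  FOLLOW(A)={$}  FOLLOW(B)={b}  FOLLOW(C)={$}
round 2:
  C→B: FOLLOW(B) ⊇ FOLLOW(C) ⊇ {$}; new: +{$}
  FOLLOW(S)={$}  FOLLOW(A)={$}  FOLLOW(B)={$,b}  FOLLOW(C)={$}
round 3: (stable)
  FOLLOW(S)={$}  FOLLOW(A)={$}  FOLLOW(B)={$,b}  FOLLOW(C)={$}

FOLLOW(B) = ["$", "b"]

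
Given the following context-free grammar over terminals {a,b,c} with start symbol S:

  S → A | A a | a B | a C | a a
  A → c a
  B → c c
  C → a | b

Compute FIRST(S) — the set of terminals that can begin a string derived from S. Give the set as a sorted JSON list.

FIRST sets, iterate to fixpoint:
iter 1:
  A via A→c a: +{c}
  B via B→c c: +{c}
  C via C→a: +{a}
  C via C→b: +{b}
  S via S→A: +{c}
  S via S→a B: +{a}
  FIRST(S)={a,c}  FIRST(A)={c}  FIRST(B)={c}  FIRST(C)={a,b}
iter 2: — fixpoint
  FIRST(S)={a,c}  FIRST(A)={c}  FIRST(B)={c}  FIRST(C)={a,b}

FIRST(S) = ["a", "c"]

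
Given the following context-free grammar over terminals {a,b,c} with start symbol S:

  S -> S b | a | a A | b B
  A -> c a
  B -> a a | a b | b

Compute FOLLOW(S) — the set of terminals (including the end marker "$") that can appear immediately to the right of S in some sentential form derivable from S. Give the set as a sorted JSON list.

FIRST sets, iterate to fixpoint:
round 1:
  A via A→c a: +{c}
  B via B→a a: +{a}
  B via B→b: +{b}
  S via S→a: +{a}
  S via S→b B: +{b}
  FIRST(S)={a,b}  FIRST(A)={c}  FIRST(B)={a,b}
round 2: done
  FIRST(S)={a,b}  FIRST(A)={c}  FIRST(B)={a,b}

FOLLOW sets:
seed FOLLOW(S) with $
[1]
  S→S b: FOLLOW(S) ⊇ FIRST(b) = {b}; new: +{b}
  S→a A: FOLLOW(A) ⊇ FOLLOW(S) ⊇ {$,b}; new: +{$,b}
  S→b B: FOLLOW(B) ⊇ FOLLOW(S) ⊇ {$,b}; new: +{$,b}
  FOLLOW[S]={$,b}  FOLLOW[A]={$,b}  FOLLOW[B]={$,b}
[2] — fixpoint
  FOLLOW[S]={$,b}  FOLLOW[A]={$,b}  FOLLOW[B]={$,b}

FOLLOW(S) = ["$", "b"]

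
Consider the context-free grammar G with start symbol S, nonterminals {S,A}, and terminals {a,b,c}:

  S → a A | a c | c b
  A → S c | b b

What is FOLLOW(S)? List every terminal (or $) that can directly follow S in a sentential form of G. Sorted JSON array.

FIRST sets, iterate to fixpoint:
[1]
  A via A→b b: +{b}
  S via S→a A: +{a}
  S via S→c b: +{c}
  FIRST(S)={a,c}  FIRST(A)={b}
[2]
  A via A→S c: +{a,c}
  FIRST(S)={a,c}  FIRST(A)={a,b,c}
[3] — fixpoint
  FIRST(S)={a,c}  FIRST(A)={a,b,c}

FOLLOW iteration:
seed FOLLOW(S) with $
[1]
  A→S c: FOLLOW(S) ⊇ FIRST(c) = {c}; new: +{c}
  S→a A: FOLLOW(A) ⊇ FOLLOW(S) ⊇ {$,c}; new: +{$,c}
  S: {$,c}  A: {$,c}
[2] (no change)
  S: {$,c}  A: {$,c}

FOLLOW(S) = ["$", "c"]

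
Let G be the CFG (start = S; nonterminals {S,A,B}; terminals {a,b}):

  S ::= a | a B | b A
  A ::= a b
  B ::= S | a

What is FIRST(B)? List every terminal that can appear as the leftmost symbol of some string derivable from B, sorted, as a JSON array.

FIRST iteration:
iter 1:
  A via A→a b: +{a}
  B via B→a: +{a}
  S via S→a: +{a}
  S via S→b A: +{b}
  S: {a,b}  A: {a}  B: {a}
iter 2:
  B via B→S: +{b}
  S: {a,b}  A: {a}  B: {a,b}
iter 3: — fixpoint
  S: {a,b}  A: {a}  B: {a,b}

FIRST(B) = ["a", "b"]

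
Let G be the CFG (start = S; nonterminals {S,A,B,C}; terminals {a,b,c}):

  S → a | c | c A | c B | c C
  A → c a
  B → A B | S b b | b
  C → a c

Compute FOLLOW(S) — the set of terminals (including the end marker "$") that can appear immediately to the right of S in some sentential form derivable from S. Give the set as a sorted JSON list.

FIRST iteration:
[1]
  A via A→c a: +{c}
  B via B→A B: +{c}
  B via B→b: +{b}
  C via C→a c: +{a}
  S via S→a: +{a}
  S via S→c: +{c}
  FIRST(S)={a,c}  FIRST(A)={c}  FIRST(B)={b,c}  FIRST(C)={a}
[2]
  B via B→S b b: +{a}
  FIRST(S)={a,c}  FIRST(A)={c}  FIRST(B)={a,b,c}  FIRST(C)={a}
[3] done
  FIRST(S)={a,c}  FIRST(A)={c}  FIRST(B)={a,b,c}  FIRST(C)={a}

FOLLOW iteration:
initialize: $ ∈ FOLLOW(S)
iter 1:
  B→A B: FOLLOW(A) ⊇ FIRST(B) = {a,b,c}; new: +{a,b,c}
  B→S b b: FOLLOW(S) ⊇ FIRST(b) = {b}; new: +{b}
  S→c A: FOLLOW(A) ⊇ FOLLOW(S) ⊇ {$,b}; new: +{$}
  S→c B: FOLLOW(B) ⊇ FOLLOW(S) ⊇ {$,b}; new: +{$,b}
  S→c C: FOLLOW(C) ⊇ FOLLOW(S) ⊇ {$,b}; new: +{$,b}
  S: {$,b}  A: {$,a,b,c}  B: {$,b}  C: {$,b}
iter 2: (stable)
  S: {$,b}  A: {$,a,b,c}  B: {$,b}  C: {$,b}

FOLLOW(S) = ["$", "b"]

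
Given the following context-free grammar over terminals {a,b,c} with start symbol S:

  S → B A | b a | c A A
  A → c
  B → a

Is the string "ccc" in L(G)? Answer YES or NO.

Convert to CNF:
  S -> B A | T0 T1 | T2 X3
  A -> c
  B -> a
  T0 -> b
  T1 -> a
  T2 -> c
  X3 -> A A

CYK fill:
  [0..0]={A,T2}  "c"  orig:{A}
  [1..1]={A,T2}  "c"  orig:{A}
  [2..2]={A,T2}  "c"  orig:{A}
  [0..1]={X3}  "cc"  orig:{}
  [1..2]={X3}  "cc"  orig:{}
  [0..2]={S}  "ccc"

S ∈ T[0,2] ⇒ YES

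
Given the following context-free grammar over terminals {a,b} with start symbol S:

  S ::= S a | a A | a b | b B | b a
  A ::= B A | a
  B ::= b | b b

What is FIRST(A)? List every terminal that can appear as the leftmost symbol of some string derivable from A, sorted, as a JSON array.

FIRST iteration:
round 1:
  A via A→a: +{a}
  B via B→b: +{b}
  S via S→a A: +{a}
  S via S→b B: +{b}
  S: {a,b}  A: {a}  B: {b}
round 2:
  A via A→B A: +{b}
  S: {a,b}  A: {a,b}  B: {b}
round 3: (stable)
  S: {a,b}  A: {a,b}  B: {b}

FIRST(A) = ["a", "b"]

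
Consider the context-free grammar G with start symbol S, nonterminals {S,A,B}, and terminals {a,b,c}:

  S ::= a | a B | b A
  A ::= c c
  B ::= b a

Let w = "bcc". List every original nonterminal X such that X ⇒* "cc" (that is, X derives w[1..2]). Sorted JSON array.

CNF form of G:
  S -> T1 A | T2 B | a
  A -> T0 T0
  B -> T1 T2
  T0 -> c
  T1 -> b
  T2 -> a

CYK fill — only the sub-triangle for w[1..2]:
  cell(1,1) c: {T0}  orig:{}
  cell(2,2) c: {T0}  orig:{}
  cell(1,2) cc: {A}

Original NTs in T[1,2] deriving "cc": ["A"]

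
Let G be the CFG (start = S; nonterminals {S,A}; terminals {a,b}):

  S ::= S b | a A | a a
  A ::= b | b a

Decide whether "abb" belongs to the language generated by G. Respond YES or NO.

CNF form of G:
  S -> S T0 | T1 A | T1 T1
  A -> T0 T1 | b
  T0 -> b
  T1 -> a

CYK table (by increasing span):
  T[0,0] 'a' = {T1}  orig:{}
  T[1,1] 'b' = {A,T0}  orig:{A}
  T[2,2] 'b' = {A,T0}  orig:{A}
  T[0,1] 'ab' = {S}
  T[1,2] 'bb' = ∅
  T[0,2] 'abb' = {S}

S ∈ T[0,2] ⇒ YES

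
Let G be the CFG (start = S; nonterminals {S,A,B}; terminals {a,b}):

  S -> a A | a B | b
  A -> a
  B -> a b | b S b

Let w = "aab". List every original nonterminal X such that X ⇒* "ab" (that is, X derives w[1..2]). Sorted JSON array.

Convert to CNF:
  S -> T0 A | T0 B | b
  A -> a
  B -> T0 T1 | T1 X2
  T0 -> a
  T1 -> b
  X2 -> S T1

Fill CYK table bottom-up (cells [i..j] with 1 ≤ i ≤ j ≤ 2 only):
  [1..1]={A,T0}  "a"  orig:{A}
  [2..2]={S,T1}  "b"  orig:{S}
  [1..2]={B}  "ab"

Original NTs in T[1,2] deriving "ab": ["B"]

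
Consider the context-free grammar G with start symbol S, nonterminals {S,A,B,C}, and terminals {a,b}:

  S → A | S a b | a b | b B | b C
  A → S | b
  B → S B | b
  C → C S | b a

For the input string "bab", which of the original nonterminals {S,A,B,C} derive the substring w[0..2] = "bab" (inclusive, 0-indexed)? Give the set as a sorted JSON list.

CNF form of G:
  S -> S X3 | T0 T1 | T1 B | T1 C | b
  A -> S X2 | T0 T1 | T1 B | T1 C | b
  B -> S B | b
  C -> C S | T1 T0
  T0 -> a
  T1 -> b
  X2 -> T0 T1
  X3 -> T0 T1

CYK table (by increasing span), restricted to cells inside w[0..2]:
  T[0,0] 'b' = {A,B,S,T1}  orig:{A,B,S}
  T[1,1] 'a' = {T0}  orig:{}
  T[2,2] 'b' = {A,B,S,T1}  orig:{A,B,S}
  T[0,1] 'ba' = {C}
  T[1,2] 'ab' = {A,S,X2,X3}  orig:{A,S}
  T[0,2] 'bab' = {A,C,S}

Original NTs in T[0,2] deriving "bab": ["A", "C", "S"]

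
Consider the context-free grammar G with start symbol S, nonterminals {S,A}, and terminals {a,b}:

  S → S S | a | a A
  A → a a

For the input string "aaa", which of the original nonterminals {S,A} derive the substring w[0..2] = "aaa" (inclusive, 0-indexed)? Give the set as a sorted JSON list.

Convert to CNF:
  S -> S S | T0 A | a
  A -> T0 T0
  T0 -> a

CYK fill, restricted to cells inside w[0..2]:
  T[0,0] 'a' = {S,T0}  orig:{S}
  T[1,1] 'a' = {S,T0}  orig:{S}
  T[2,2] 'a' = {S,T0}  orig:{S}
  T[0,1] 'aa' = {A,S}
  T[1,2] 'aa' = {A,S}
  T[0,2] 'aaa' = {S}

Original NTs in T[0,2] deriving "aaa": ["S"]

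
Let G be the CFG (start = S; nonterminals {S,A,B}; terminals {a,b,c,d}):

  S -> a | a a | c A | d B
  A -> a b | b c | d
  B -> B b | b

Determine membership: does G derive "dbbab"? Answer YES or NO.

CNF form of G:
  S -> T0 T0 | T2 A | T3 B | a
  A -> T0 T1 | T1 T2 | d
  B -> B T1 | b
  T0 -> a
  T1 -> b
  T2 -> c
  T3 -> d

CYK fill:
  T[0,0] 'd' = {A,T3}  orig:{A}
  T[1,1] 'b' = {B,T1}  orig:{B}
  T[2,2] 'b' = {B,T1}  orig:{B}
  T[3,3] 'a' = {S,T0}  orig:{S}
  T[4,4] 'b' = {B,T1}  orig:{B}
  T[0,1] 'db' = {S}
  T[1,2] 'bb' = {B}
  T[2,3] 'ba' = ∅
  T[3,4] 'ab' = {A}
  T[0,2] 'dbb' = {S}
  T[1,3] 'bba' = ∅
  T[2,4] 'bab' = ∅
  T[0,3] 'dbba' = ∅
  T[1,4] 'bbab' = ∅
  T[0,4] 'dbbab' = ∅

S ∉ T[0,4] ⇒ NO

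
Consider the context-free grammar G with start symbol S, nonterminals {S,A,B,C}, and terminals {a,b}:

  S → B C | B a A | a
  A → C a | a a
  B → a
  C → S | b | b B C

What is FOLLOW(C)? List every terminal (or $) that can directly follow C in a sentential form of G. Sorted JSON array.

Compute FIRST by fixpoint:
pass 1:
  A via A→a a: +{a}
  B via B→a: +{a}
  C via C→b: +{b}
  S via S→B C: +{a}
  FIRST[S]={a}  FIRST[A]={a}  FIRST[B]={a}  FIRST[C]={b}
pass 2:
  A via A→C a: +{b}
  C via C→S: +{a}
  FIRST[S]={a}  FIRST[A]={a,b}  FIRST[B]={a}  FIRST[C]={a,b}
pass 3: (no change)
  FIRST[S]={a}  FIRST[A]={a,b}  FIRST[B]={a}  FIRST[C]={a,b}

Compute FOLLOW by fixpoint:
FOLLOW(S) := {$}
iter 1:
  A→C a: FOLLOW(C) ⊇ FIRST(a) = {a}; new: +{a}
  C→S: FOLLOW(S) ⊇ FOLLOW(C) ⊇ {a}; new: +{a}
  C→b B C: FOLLOW(B) ⊇ FIRST(C) = {a,b}; new: +{a,b}
  S→B C: FOLLOW(C) ⊇ FOLLOW(S) ⊇ {$,a}; new: +{$}
  S→B a A: FOLLOW(A) ⊇ FOLLOW(S) ⊇ {$,a}; new: +{$,a}
  FOLLOW[S]={$,a}  FOLLOW[A]={$,a}  FOLLOW[B]={a,b}  FOLLOW[C]={$,a}
iter 2: (no change)
  FOLLOW[S]={$,a}  FOLLOW[A]={$,a}  FOLLOW[B]={a,b}  FOLLOW[C]={$,a}

FOLLOW(C) = ["$", "a"]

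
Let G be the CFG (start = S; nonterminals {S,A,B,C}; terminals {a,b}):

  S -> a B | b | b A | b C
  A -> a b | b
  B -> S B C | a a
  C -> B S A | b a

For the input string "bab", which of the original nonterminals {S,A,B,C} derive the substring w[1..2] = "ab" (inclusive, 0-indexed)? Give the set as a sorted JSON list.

CNF form of G:
  S -> T0 B | T1 A | T1 C | b
  A -> T0 T1 | b
  B -> S X2 | T0 T0
  C -> B X3 | T1 T0
  T0 -> a
  T1 -> b
  X2 -> B C
  X3 -> S A

Fill CYK table bottom-up, restricted to cells inside w[1..2]:
  cell(1,1) a: {T0}  orig:{}
  cell(2,2) b: {A,S,T1}  orig:{A,S}
  cell(1,2) ab: {A}

Original NTs in T[1,2] deriving "ab": ["A"]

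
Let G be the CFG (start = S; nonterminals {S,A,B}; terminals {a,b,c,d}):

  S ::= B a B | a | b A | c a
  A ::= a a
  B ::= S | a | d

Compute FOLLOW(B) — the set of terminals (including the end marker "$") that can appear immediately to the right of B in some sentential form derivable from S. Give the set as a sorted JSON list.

FIRST iteration:
pass 1:
  A via A→a a: +{a}
  B via B→a: +{a}
  B via B→d: +{d}
  S via S→B a B: +{a,d}
  S via S→b A: +{b}
  S via S→c a: +{c}
  FIRST[S]={a,b,c,d}  FIRST[A]={a}  FIRST[B]={a,d}
pass 2:
  B via B→S: +{b,c}
  FIRST[S]={a,b,c,d}  FIRST[A]={a}  FIRST[B]={a,b,c,d}
pass 3: done
  FIRST[S]={a,b,c,d}  FIRST[A]={a}  FIRST[B]={a,b,c,d}

FOLLOW iteration:
seed FOLLOW(S) with $
round 1:
  S→B a B: FOLLOW(B) ⊇ FIRST(a) = {a}; new: +{a}
  S→B a B: FOLLOW(B) ⊇ FOLLOW(S) ⊇ {$}; new: +{$}
  S→b A: FOLLOW(A) ⊇ FOLLOW(S) ⊇ {$}; new: +{$}
  FOLLOW[S]={$}  FOLLOW[A]={$}  FOLLOW[B]={$,a}
round 2:
  B→S: FOLLOW(S) ⊇ FOLLOW(B) ⊇ {$,a}; new: +{a}
  S→b A: FOLLOW(A) ⊇ FOLLOW(S) ⊇ {$,a}; new: +{a}
  FOLLOW[S]={$,a}  FOLLOW[A]={$,a}  FOLLOW[B]={$,a}
round 3: (no change)
  FOLLOW[S]={$,a}  FOLLOW[A]={$,a}  FOLLOW[B]={$,a}

FOLLOW(B) = ["$", "a"]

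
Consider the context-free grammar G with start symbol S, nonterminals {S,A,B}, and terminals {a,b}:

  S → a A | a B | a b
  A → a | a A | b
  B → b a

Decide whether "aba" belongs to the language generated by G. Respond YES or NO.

CNF form of G:
  S -> T0 A | T0 B | T0 T1
  A -> T0 A | a | b
  B -> T1 T0
  T0 -> a
  T1 -> b

CYK table (by increasing span):
  T[0,0] 'a' = {A,T0}  orig:{A}
  T[1,1] 'b' = {A,T1}  orig:{A}
  T[2,2] 'a' = {A,T0}  orig:{A}
  T[0,1] 'ab' = {A,S}
  T[1,2] 'ba' = {B}
  T[0,2] 'aba' = {S}

S ∈ T[0,2] ⇒ YES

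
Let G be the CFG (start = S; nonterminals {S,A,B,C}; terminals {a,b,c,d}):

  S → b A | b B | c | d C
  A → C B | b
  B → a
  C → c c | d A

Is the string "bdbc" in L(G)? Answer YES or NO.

CNF form of G:
  S -> T1 C | T2 A | T2 B | c
  A -> C B | b
  B -> a
  C -> T0 T0 | T1 A
  T0 -> c
  T1 -> d
  T2 -> b

Fill CYK table bottom-up:
  [0..0]={A,T2}  "b"  orig:{A}
  [1..1]={T1}  "d"  orig:{}
  [2..2]={A,T2}  "b"  orig:{A}
  [3..3]={S,T0}  "c"  orig:{S}
  [0..1]=∅  "bd"
  [1..2]={C}  "db"
  [2..3]=∅  "bc"
  [0..2]=∅  "bdb"
  [1..3]=∅  "dbc"
  [0..3]=∅  "bdbc"

S ∉ T[0,3] ⇒ NO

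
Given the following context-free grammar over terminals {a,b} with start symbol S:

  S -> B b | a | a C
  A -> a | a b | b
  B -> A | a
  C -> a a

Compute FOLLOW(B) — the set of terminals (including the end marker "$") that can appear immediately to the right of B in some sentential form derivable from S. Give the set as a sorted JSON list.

Compute FIRST by fixpoint:
round 1:
  A via A→a: +{a}
  A via A→b: +{b}
  B via B→A: +{a,b}
  C via C→a a: +{a}
  S via S→B b: +{a,b}
  FIRST[S]={a,b}  FIRST[A]={a,b}  FIRST[B]={a,b}  FIRST[C]={a}
round 2: (no change)
  FIRST[S]={a,b}  FIRST[A]={a,b}  FIRST[B]={a,b}  FIRST[C]={a}

FOLLOW sets:
seed FOLLOW(S) with $
round 1:
  S→B b: FOLLOW(B) ⊇ FIRST(b) = {b}; new: +{b}
  S→a C: FOLLOW(C) ⊇ FOLLOW(S) ⊇ {$}; new: +{$}
  FOLLOW[S]={$}  FOLLOW[A]={}  FOLLOW[B]={b}  FOLLOW[C]={$}
round 2:
  B→A: FOLLOW(A) ⊇ FOLLOW(B) ⊇ {b}; new: +{b}
  FOLLOW[S]={$}  FOLLOW[A]={b}  FOLLOW[B]={b}  FOLLOW[C]={$}
round 3: — fixpoint
  FOLLOW[S]={$}  FOLLOW[A]={b}  FOLLOW[B]={b}  FOLLOW[C]={$}

FOLLOW(B) = ["b"]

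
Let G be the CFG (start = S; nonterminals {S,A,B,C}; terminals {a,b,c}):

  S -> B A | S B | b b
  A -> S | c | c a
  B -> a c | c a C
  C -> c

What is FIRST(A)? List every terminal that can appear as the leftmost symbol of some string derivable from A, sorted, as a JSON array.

Compute FIRST by fixpoint:
pass 1:
  A via A→c: +{c}
  B via B→a c: +{a}
  B via B→c a C: +{c}
  C via C→c: +{c}
  S via S→B A: +{a,c}
  S via S→b b: +{b}
  FIRST(S)={a,b,c}  FIRST(A)={c}  FIRST(B)={a,c}  FIRST(C)={c}
pass 2:
  A via A→S: +{a,b}
  FIRST(S)={a,b,c}  FIRST(A)={a,b,c}  FIRST(B)={a,c}  FIRST(C)={c}
pass 3: (stable)
  FIRST(S)={a,b,c}  FIRST(A)={a,b,c}  FIRST(B)={a,c}  FIRST(C)={c}

FIRST(A) = ["a", "b", "c"]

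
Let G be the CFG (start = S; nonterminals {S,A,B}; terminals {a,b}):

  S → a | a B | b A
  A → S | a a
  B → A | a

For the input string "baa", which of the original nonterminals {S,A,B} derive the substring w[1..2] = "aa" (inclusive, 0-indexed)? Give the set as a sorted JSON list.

CNF form of G:
  S -> T0 B | T1 A | a
  A -> T0 B | T0 T0 | T1 A | a
  B -> T0 B | T0 T0 | T1 A | a
  T0 -> a
  T1 -> b

Fill CYK table bottom-up — only the sub-triangle for w[1..2]:
  [1..1]={A,B,S,T0}  "a"  orig:{A,B,S}
  [2..2]={A,B,S,T0}  "a"  orig:{A,B,S}
  [1..2]={A,B,S}  "aa"

Original NTs in T[1,2] deriving "aa": ["A", "B", "S"]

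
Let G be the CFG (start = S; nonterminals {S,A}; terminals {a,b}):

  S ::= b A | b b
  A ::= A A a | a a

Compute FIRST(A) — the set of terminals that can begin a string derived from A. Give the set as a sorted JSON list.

FIRST sets, iterate to fixpoint:
iter 1:
  A via A→a a: +{a}
  S via S→b A: +{b}
  FIRST(S)={b}  FIRST(A)={a}
iter 2: (stable)
  FIRST(S)={b}  FIRST(A)={a}

FIRST(A) = ["a"]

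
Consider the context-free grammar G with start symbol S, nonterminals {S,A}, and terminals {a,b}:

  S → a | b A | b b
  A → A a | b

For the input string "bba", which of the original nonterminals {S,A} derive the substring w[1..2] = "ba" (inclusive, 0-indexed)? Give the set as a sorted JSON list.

CNF form of G:
  S -> T1 A | T1 T1 | a
  A -> A T0 | b
  T0 -> a
  T1 -> b

Fill CYK table bottom-up — only the sub-triangle for w[1..2]:
  [1..1]={A,T1}  "b"  orig:{A}
  [2..2]={S,T0}  "a"  orig:{S}
  [1..2]={A}  "ba"

Original NTs in T[1,2] deriving "ba": ["A"]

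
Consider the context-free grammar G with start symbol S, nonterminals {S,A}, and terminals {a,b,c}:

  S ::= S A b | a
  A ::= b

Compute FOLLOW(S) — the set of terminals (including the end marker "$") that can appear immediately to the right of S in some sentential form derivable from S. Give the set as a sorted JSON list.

FIRST sets, iterate to fixpoint:
[1]
  A via A→b: +{b}
  S via S→a: +{a}
  S: {a}  A: {b}
[2] done
  S: {a}  A: {b}

FOLLOW iteration:
FOLLOW(S) := {$}
iter 1:
  S→S A b: FOLLOW(S) ⊇ FIRST(A) = {b}; new: +{b}
  S→S A b: FOLLOW(A) ⊇ FIRST(b) = {b}; new: +{b}
  S: {$,b}  A: {b}
iter 2: (stable)
  S: {$,b}  A: {b}

FOLLOW(S) = ["$", "b"]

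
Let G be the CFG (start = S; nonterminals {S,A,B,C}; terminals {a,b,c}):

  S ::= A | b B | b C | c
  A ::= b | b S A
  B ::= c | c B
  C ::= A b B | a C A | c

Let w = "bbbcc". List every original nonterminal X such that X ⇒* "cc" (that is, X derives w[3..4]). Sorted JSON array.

Convert to CNF:
  S -> T0 B | T0 C | T0 X6 | b | c
  A -> T0 X3 | b
  B -> T1 B | c
  C -> A X4 | T2 X5 | c
  T0 -> b
  T1 -> c
  T2 -> a
  X3 -> S A
  X4 -> T0 B
  X5 -> C A
  X6 -> S A

CYK fill — only the sub-triangle for w[3..4]:
  [3..3]={B,C,S,T1}  "c"  orig:{B,C,S}
  [4..4]={B,C,S,T1}  "c"  orig:{B,C,S}
  [3..4]={B}  "cc"

Original NTs in T[3,4] deriving "cc": ["B"]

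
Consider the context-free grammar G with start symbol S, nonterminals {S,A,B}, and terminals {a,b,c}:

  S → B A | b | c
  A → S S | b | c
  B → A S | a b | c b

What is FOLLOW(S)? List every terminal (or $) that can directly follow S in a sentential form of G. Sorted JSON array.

FIRST iteration:
round 1:
  A via A→b: +{b}
  A via A→c: +{c}
  B via B→A S: +{b,c}
  B via B→a b: +{a}
  S via S→B A: +{a,b,c}
  S: {a,b,c}  A: {b,c}  B: {a,b,c}
round 2:
  A via A→S S: +{a}
  S: {a,b,c}  A: {a,b,c}  B: {a,b,c}
round 3: done
  S: {a,b,c}  A: {a,b,c}  B: {a,b,c}

FOLLOW sets:
initialize: $ ∈ FOLLOW(S)
iter 1:
  A→S S: FOLLOW(S) ⊇ FIRST(S) = {a,b,c}; new: +{a,b,c}
  B→A S: FOLLOW(A) ⊇ FIRST(S) = {a,b,c}; new: +{a,b,c}
  S→B A: FOLLOW(B) ⊇ FIRST(A) = {a,b,c}; new: +{a,b,c}
  S→B A: FOLLOW(A) ⊇ FOLLOW(S) ⊇ {$,a,b,c}; new: +{$}
  FOLLOW[S]={$,a,b,c}  FOLLOW[A]={$,a,b,c}  FOLLOW[B]={a,b,c}
iter 2: — fixpoint
  FOLLOW[S]={$,a,b,c}  FOLLOW[A]={$,a,b,c}  FOLLOW[B]={a,b,c}

FOLLOW(S) = ["$", "a", "b", "c"]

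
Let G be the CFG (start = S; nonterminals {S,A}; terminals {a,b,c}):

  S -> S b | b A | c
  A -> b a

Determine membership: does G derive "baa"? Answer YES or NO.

CNF form of G:
  S -> S T0 | T0 A | c
  A -> T0 T1
  T0 -> b
  T1 -> a

CYK table (by increasing span):
  T[0,0] 'b' = {T0}  orig:{}
  T[1,1] 'a' = {T1}  orig:{}
  T[2,2] 'a' = {T1}  orig:{}
  T[0,1] 'ba' = {A}
  T[1,2] 'aa' = ∅
  T[0,2] 'baa' = ∅

S ∉ T[0,2] ⇒ NO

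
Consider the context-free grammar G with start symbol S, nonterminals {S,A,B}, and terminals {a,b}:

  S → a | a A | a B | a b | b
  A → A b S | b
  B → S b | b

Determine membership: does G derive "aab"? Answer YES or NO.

Convert to CNF:
  S -> T1 A | T1 B | T1 T0 | a | b
  A -> A X2 | b
  B -> S T0 | b
  T0 -> b
  T1 -> a
  X2 -> T0 S

CYK fill:
  [0..0]={S,T1}  "a"  orig:{S}
  [1..1]={S,T1}  "a"  orig:{S}
  [2..2]={A,B,S,T0}  "b"  orig:{A,B,S}
  [0..1]=∅  "aa"
  [1..2]={B,S}  "ab"
  [0..2]={S}  "aab"

S ∈ T[0,2] ⇒ YES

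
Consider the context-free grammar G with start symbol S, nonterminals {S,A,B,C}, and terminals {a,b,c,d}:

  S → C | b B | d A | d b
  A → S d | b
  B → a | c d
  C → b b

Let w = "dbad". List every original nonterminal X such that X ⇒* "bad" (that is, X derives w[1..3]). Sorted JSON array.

Convert to CNF:
  S -> T0 A | T0 T2 | T2 B | T2 T2
  A -> S T0 | b
  B -> T1 T0 | a
  C -> T2 T2
  T0 -> d
  T1 -> c
  T2 -> b

Fill CYK table bottom-up (cells [i..j] with 1 ≤ i ≤ j ≤ 3 only):
  cell(1,1) b: {A,T2}  orig:{A}
  cell(2,2) a: {B}
  cell(3,3) d: {T0}  orig:{}
  cell(1,2) ba: {S}
  cell(2,3) ad: ∅
  cell(1,3) bad: {A}

Original NTs in T[1,3] deriving "bad": ["A"]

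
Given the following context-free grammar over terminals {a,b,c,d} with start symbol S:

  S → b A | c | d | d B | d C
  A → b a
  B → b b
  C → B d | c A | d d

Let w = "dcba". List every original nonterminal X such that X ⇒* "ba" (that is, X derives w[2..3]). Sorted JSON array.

CNF form of G:
  S -> T0 A | T2 B | T2 C | c | d
  A -> T0 T1
  B -> T0 T0
  C -> B T2 | T2 T2 | T3 A
  T0 -> b
  T1 -> a
  T2 -> d
  T3 -> c

CYK table (by increasing span), restricted to cells inside w[2..3]:
  cell(2,2) b: {T0}  orig:{}
  cell(3,3) a: {T1}  orig:{}
  cell(2,3) ba: {A}

Original NTs in T[2,3] deriving "ba": ["A"]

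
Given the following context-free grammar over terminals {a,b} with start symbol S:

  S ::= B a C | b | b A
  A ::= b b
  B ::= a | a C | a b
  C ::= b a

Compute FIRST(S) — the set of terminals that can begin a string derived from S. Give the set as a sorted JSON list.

Compute FIRST by fixpoint:
iter 1:
  A via A→b b: +{b}
  B via B→a: +{a}
  C via C→b a: +{b}
  S via S→B a C: +{a}
  S via S→b: +{b}
  FIRST(S)={a,b}  FIRST(A)={b}  FIRST(B)={a}  FIRST(C)={b}
iter 2: — fixpoint
  FIRST(S)={a,b}  FIRST(A)={b}  FIRST(B)={a}  FIRST(C)={b}

FIRST(S) = ["a", "b"]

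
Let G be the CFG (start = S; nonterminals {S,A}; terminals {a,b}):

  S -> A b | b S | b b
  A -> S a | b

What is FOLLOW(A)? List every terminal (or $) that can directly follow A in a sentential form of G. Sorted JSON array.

Compute FIRST by fixpoint:
[1]
  A via A→b: +{b}
  S via S→A b: +{b}
  FIRST[S]={b}  FIRST[A]={b}
[2] (no change)
  FIRST[S]={b}  FIRST[A]={b}

FOLLOW iteration:
FOLLOW(S) := {$}
pass 1:
  A→S a: FOLLOW(S) ⊇ FIRST(a) = {a}; new: +{a}
  S→A b: FOLLOW(A) ⊇ FIRST(b) = {b}; new: +{b}
  FOLLOW[S]={$,a}  FOLLOW[A]={b}
pass 2: (stable)
  FOLLOW[S]={$,a}  FOLLOW[A]={b}

FOLLOW(A) = ["b"]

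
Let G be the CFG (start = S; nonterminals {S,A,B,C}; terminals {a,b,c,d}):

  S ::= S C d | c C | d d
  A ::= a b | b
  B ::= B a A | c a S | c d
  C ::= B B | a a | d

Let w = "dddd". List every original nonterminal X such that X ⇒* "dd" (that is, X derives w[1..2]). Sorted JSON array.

CNF form of G:
  S -> S X6 | T2 C | T3 T3
  A -> T0 T1 | b
  B -> B X4 | T2 T3 | T2 X5
  C -> B B | T0 T0 | d
  T0 -> a
  T1 -> b
  T2 -> c
  T3 -> d
  X4 -> T0 A
  X5 -> T0 S
  X6 -> C T3

Fill CYK table bottom-up, restricted to cells inside w[1..2]:
  T[1,1] 'd' = {C,T3}  orig:{C}
  T[2,2] 'd' = {C,T3}  orig:{C}
  T[1,2] 'dd' = {S,X6}  orig:{S}

Original NTs in T[1,2] deriving "dd": ["S"]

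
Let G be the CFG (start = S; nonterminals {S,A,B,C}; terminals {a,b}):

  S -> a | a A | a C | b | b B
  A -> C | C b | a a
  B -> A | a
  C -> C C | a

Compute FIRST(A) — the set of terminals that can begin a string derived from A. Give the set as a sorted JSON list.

Compute FIRST by fixpoint:
pass 1:
  A via A→a a: +{a}
  B via B→A: +{a}
  C via C→a: +{a}
  S via S→a: +{a}
  S via S→b: +{b}
  S: {a,b}  A: {a}  B: {a}  C: {a}
pass 2: — fixpoint
  S: {a,b}  A: {a}  B: {a}  C: {a}

FIRST(A) = ["a"]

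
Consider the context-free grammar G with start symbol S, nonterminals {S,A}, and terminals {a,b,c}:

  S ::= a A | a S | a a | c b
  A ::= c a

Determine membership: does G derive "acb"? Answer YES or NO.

Convert to CNF:
  S -> T0 T2 | T1 A | T1 S | T1 T1
  A -> T0 T1
  T0 -> c
  T1 -> a
  T2 -> b

Fill CYK table bottom-up:
  [0..0]={T1}  "a"  orig:{}
  [1..1]={T0}  "c"  orig:{}
  [2..2]={T2}  "b"  orig:{}
  [0..1]=∅  "ac"
  [1..2]={S}  "cb"
  [0..2]={S}  "acb"

S ∈ T[0,2] ⇒ YES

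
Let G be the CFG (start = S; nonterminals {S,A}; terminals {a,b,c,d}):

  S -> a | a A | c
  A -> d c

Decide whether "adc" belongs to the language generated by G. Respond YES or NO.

Convert to CNF:
  S -> T2 A | a | c
  A -> T0 T1
  T0 -> d
  T1 -> c
  T2 -> a

Fill CYK table bottom-up:
  T[0,0] 'a' = {S,T2}  orig:{S}
  T[1,1] 'd' = {T0}  orig:{}
  T[2,2] 'c' = {S,T1}  orig:{S}
  T[0,1] 'ad' = ∅
  T[1,2] 'dc' = {A}
  T[0,2] 'adc' = {S}

S ∈ T[0,2] ⇒ YES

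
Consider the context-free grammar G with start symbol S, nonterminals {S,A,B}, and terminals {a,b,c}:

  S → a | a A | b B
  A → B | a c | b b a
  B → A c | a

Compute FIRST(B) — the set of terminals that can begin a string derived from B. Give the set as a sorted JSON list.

FIRST sets, iterate to fixpoint:
[1]
  A via A→a c: +{a}
  A via A→b b a: +{b}
  B via B→A c: +{a,b}
  S via S→a: +{a}
  S via S→b B: +{b}
  FIRST[S]={a,b}  FIRST[A]={a,b}  FIRST[B]={a,b}
[2] done
  FIRST[S]={a,b}  FIRST[A]={a,b}  FIRST[B]={a,b}

FIRST(B) = ["a", "b"]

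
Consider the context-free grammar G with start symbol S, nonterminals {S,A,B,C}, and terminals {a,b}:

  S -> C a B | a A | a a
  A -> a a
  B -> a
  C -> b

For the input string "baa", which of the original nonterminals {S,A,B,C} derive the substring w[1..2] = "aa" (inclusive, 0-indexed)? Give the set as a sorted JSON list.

CNF form of G:
  S -> C X1 | T0 A | T0 T0
  A -> T0 T0
  B -> a
  C -> b
  T0 -> a
  X1 -> T0 B

CYK fill (cells [i..j] with 1 ≤ i ≤ j ≤ 2 only):
  T[1,1] 'a' = {B,T0}  orig:{B}
  T[2,2] 'a' = {B,T0}  orig:{B}
  T[1,2] 'aa' = {A,S,X1}  orig:{A,S}

Original NTs in T[1,2] deriving "aa": ["A", "S"]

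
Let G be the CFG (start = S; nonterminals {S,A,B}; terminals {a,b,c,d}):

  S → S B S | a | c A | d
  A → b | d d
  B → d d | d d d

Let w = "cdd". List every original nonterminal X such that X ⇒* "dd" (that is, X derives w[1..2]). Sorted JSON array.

Convert to CNF:
  S -> S X3 | T1 A | a | d
  A -> T0 T0 | b
  B -> T0 T0 | T0 X2
  T0 -> d
  T1 -> c
  X2 -> T0 T0
  X3 -> B S

CYK table (by increasing span) — only the sub-triangle for w[1..2]:
  cell(1,1) d: {S,T0}  orig:{S}
  cell(2,2) d: {S,T0}  orig:{S}
  cell(1,2) dd: {A,B,X2}  orig:{A,B}

Original NTs in T[1,2] deriving "dd": ["A", "B"]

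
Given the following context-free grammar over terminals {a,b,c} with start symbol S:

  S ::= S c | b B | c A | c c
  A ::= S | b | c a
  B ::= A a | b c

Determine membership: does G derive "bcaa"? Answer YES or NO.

CNF form of G:
  S -> S T0 | T0 A | T0 T0 | T1 B
  A -> S T0 | T0 A | T0 T0 | T0 T2 | T1 B | b
  B -> A T2 | T1 T0
  T0 -> c
  T1 -> b
  T2 -> a

CYK fill:
  [0..0]={A,T1}  "b"  orig:{A}
  [1..1]={T0}  "c"  orig:{}
  [2..2]={T2}  "a"  orig:{}
  [3..3]={T2}  "a"  orig:{}
  [0..1]={B}  "bc"
  [1..2]={A}  "ca"
  [2..3]=∅  "aa"
  [0..2]=∅  "bca"
  [1..3]={B}  "caa"
  [0..3]={A,S}  "bcaa"

S ∈ T[0,3] ⇒ YES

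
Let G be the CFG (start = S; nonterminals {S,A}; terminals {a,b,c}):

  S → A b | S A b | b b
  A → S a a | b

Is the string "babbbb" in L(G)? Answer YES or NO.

Convert to CNF:
  S -> A T1 | S X3 | T1 T1
  A -> S X2 | b
  T0 -> a
  T1 -> b
  X2 -> T0 T0
  X3 -> A T1

CYK fill:
  T[0,0] 'b' = {A,T1}  orig:{A}
  T[1,1] 'a' = {T0}  orig:{}
  T[2,2] 'b' = {A,T1}  orig:{A}
  T[3,3] 'b' = {A,T1}  orig:{A}
  T[4,4] 'b' = {A,T1}  orig:{A}
  T[5,5] 'b' = {A,T1}  orig:{A}
  T[0,1] 'ba' = ∅
  T[1,2] 'ab' = ∅
  T[2,3] 'bb' = {S,X3}  orig:{S}
  T[3,4] 'bb' = {S,X3}  orig:{S}
  T[4,5] 'bb' = {S,X3}  orig:{S}
  T[0,2] 'bab' = ∅
  T[1,3] 'abb' = ∅
  T[2,4] 'bbb' = ∅
  T[3,5] 'bbb' = ∅
  T[0,3] 'babb' = ∅
  T[1,4] 'abbb' = ∅
  T[2,5] 'bbbb' = {S}
  T[0,4] 'babbb' = ∅
  T[1,5] 'abbbb' = ∅
  T[0,5] 'babbbb' = ∅

S ∉ T[0,5] ⇒ NO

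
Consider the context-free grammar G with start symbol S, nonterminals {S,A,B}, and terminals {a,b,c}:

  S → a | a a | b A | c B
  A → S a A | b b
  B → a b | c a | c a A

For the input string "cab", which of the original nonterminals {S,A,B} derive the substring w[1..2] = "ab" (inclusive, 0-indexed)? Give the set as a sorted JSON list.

Convert to CNF:
  S -> T0 T0 | T1 A | T2 B | a
  A -> S X3 | T1 T1
  B -> T0 T1 | T2 T0 | T2 X4
  T0 -> a
  T1 -> b
  T2 -> c
  X3 -> T0 A
  X4 -> T0 A

CYK table (by increasing span) (cells [i..j] with 1 ≤ i ≤ j ≤ 2 only):
  [1..1]={S,T0}  "a"  orig:{S}
  [2..2]={T1}  "b"  orig:{}
  [1..2]={B}  "ab"

Original NTs in T[1,2] deriving "ab": ["B"]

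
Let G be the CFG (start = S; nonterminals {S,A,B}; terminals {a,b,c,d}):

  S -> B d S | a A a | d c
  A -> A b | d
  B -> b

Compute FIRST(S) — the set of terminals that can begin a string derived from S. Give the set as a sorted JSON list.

Compute FIRST by fixpoint:
iter 1:
  A via A→d: +{d}
  B via B→b: +{b}
  S via S→B d S: +{b}
  S via S→a A a: +{a}
  S via S→d c: +{d}
  FIRST(S)={a,b,d}  FIRST(A)={d}  FIRST(B)={b}
iter 2: (no change)
  FIRST(S)={a,b,d}  FIRST(A)={d}  FIRST(B)={b}

FIRST(S) = ["a", "b", "d"]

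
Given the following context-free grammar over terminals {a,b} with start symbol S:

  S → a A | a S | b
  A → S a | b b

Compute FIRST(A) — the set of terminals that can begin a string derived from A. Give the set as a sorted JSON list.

FIRST iteration:
[1]
  A via A→b b: +{b}
  S via S→a A: +{a}
  S via S→b: +{b}
  FIRST[S]={a,b}  FIRST[A]={b}
[2]
  A via A→S a: +{a}
  FIRST[S]={a,b}  FIRST[A]={a,b}
[3] (stable)
  FIRST[S]={a,b}  FIRST[A]={a,b}

FIRST(A) = ["a", "b"]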